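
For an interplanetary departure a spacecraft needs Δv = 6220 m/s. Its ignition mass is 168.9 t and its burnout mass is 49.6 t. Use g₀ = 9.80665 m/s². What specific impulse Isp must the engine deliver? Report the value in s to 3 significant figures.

ln(m₀/m_f) = ln(168900/49600) = ln(3.405) = 1.2253.
v_e = Δv / ln(m₀/m_f) = 6220 / 1.2253 = 5076.2 m/s.
Isp = v_e / g₀ = 5076.2 / 9.80665 = 517.6 s.

Isp ≈ 518 s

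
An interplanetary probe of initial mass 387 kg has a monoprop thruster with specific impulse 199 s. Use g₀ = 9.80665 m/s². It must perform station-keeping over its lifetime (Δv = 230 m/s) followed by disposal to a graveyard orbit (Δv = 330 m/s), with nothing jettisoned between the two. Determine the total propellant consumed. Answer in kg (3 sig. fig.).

v_e = Isp · g₀ = 199 × 9.80665 = 1951.5 m/s.
After the first burn: m = 387 × exp(−230/1951.5) = 387 × 0.88882 = 343.973 kg.
After the second burn: m = 343.973 × exp(−330/1951.5) = 343.973 × 0.84443 = 290.461 kg.
Total propellant = m₀ − m_final = 387 − 290.461 = 96.539 kg.

total propellant consumed ≈ 96.5 kg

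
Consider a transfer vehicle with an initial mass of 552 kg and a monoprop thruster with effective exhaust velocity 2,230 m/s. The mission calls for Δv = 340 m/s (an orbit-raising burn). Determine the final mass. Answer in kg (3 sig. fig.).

final mass ≈ 474 kg

By the Tsiolkovsky rocket equation, m₀/m_f = exp(Δv / v_e) = exp(340 / 2230.0) = exp(0.1525) = 1.1647.
m_f = m₀ / 1.1647 = 552 / 1.1647 = 473.942 kg.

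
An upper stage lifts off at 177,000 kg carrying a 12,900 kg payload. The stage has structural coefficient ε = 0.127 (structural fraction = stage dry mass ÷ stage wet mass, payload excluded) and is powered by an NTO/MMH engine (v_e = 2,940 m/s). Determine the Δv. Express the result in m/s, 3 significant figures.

Stage wet mass = m₀ − payload = 177,000 − 12,900 = 164,100 kg.
Stage dry mass = ε × stage wet mass = 0.127 × 164,100 = 20,840.7 kg.
Burnout mass m_f = stage dry + payload = 20,840.7 + 12,900 = 33,740.7 kg.
Δv = v_e · ln(177,000/33,740.7) = 2940.0 × ln(5.246) = 2940.0 × 1.6574 ≈ 4873 m/s.

Δv ≈ 4870 m/s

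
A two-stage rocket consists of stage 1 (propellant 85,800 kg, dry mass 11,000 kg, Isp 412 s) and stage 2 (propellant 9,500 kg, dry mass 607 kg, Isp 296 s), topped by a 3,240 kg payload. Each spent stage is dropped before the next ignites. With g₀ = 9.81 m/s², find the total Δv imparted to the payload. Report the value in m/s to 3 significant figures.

Ignition mass of stage 1 = 85,800+11,000 + 9,500+607 + 3,240 = 110,147 kg.
Stage 1: m₀ = 110,147 kg, m_f = 110,147 − 85,800 = 24,347 kg; Δv = 412×9.81×ln(4.524) = 4041.7×1.5094 ≈ 6101 m/s.
Stage 2: m₀ = 13,347 kg, m_f = 13,347 − 9,500 = 3,847 kg; Δv = 296×9.81×ln(3.469) = 2903.8×1.2440 ≈ 3612 m/s.
Total Δv = 6101 + 3612 = 9713 m/s.

Δv ≈ 9710 m/s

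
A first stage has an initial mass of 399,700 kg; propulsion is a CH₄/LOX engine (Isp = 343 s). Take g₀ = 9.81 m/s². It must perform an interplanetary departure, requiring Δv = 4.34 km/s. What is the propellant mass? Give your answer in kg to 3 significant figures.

v_e = Isp · g₀ = 343 × 9.81 = 3364.8 m/s.
From the ideal rocket equation, m₀/m_f = exp(Δv / v_e) = exp(4340 / 3364.8) = exp(1.2898) = 3.6321.
m_f = 399,700 / 3.6321 = 110,047 kg, so propellant = m₀ − m_f = 399,700 − 110,047 = 289,653 kg.

propellant mass ≈ 290000 kg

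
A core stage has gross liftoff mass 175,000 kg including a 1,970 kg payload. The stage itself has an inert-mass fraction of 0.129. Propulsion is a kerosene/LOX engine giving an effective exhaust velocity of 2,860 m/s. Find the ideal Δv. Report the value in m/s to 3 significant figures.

Δv ≈ 5650 m/s

Stage wet mass = m₀ − payload = 175,000 − 1,970 = 173,030 kg.
Stage dry mass = ε × stage wet mass = 0.129 × 173,030 = 22,320.9 kg.
Burnout mass m_f = stage dry + payload = 22,320.9 + 1,970 = 24,290.9 kg.
From the ideal rocket equation, Δv = v_e · ln(175,000/24,290.9) = 2860.0 × ln(7.204) = 2860.0 × 1.9747 ≈ 5648 m/s.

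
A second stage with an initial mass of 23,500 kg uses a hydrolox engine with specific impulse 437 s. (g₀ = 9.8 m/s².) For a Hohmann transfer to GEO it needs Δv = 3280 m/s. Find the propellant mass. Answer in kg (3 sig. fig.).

propellant mass ≈ 12600 kg

v_e = Isp · g₀ = 437 × 9.8 = 4282.6 m/s.
m₀/m_f = exp(Δv / v_e) = exp(3280 / 4282.6) = exp(0.7659) = 2.1509.
m_f = 23,500 / 2.1509 = 10,925.7 kg, so propellant = m₀ − m_f = 23,500 − 10,925.7 = 12,574.3 kg.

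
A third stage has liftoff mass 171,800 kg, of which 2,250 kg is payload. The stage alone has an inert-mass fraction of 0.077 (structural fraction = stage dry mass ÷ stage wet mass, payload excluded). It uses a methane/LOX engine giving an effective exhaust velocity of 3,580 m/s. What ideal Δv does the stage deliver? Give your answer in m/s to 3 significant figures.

Stage wet mass = m₀ − payload = 171,800 − 2,250 = 169,550 kg.
Stage dry mass = ε × stage wet mass = 0.077 × 169,550 = 13,055.4 kg.
Burnout mass m_f = stage dry + payload = 13,055.4 + 2,250 = 15,305.4 kg.
Δv = v_e · ln(171,800/15,305.4) = 3580.0 × ln(11.22) = 3580.0 × 2.4181 ≈ 8657 m/s.

Δv ≈ 8660 m/s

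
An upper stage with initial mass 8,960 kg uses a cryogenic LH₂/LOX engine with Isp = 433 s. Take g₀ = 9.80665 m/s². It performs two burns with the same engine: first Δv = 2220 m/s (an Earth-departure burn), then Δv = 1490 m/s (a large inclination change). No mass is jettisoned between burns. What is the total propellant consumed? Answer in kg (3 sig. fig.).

v_e = Isp · g₀ = 433 × 9.80665 = 4246.3 m/s.
After the first burn: m = 8960 × exp(−2220/4246.3) = 8960 × 0.59285 = 5,311.94 kg.
After the second burn: m = 5,311.94 × exp(−1490/4246.3) = 5,311.94 × 0.70406 = 3,739.92 kg.
Total propellant = m₀ − m_final = 8960 − 3,739.92 = 5,220.08 kg.

total propellant consumed ≈ 5220 kg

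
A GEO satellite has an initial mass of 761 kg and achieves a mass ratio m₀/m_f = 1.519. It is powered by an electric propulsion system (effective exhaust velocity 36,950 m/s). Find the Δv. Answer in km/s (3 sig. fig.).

Δv = v_e · ln(1.519) = 36950.0 × 0.4181 ≈ 15447.0 m/s.

Δv ≈ 15.4 km/s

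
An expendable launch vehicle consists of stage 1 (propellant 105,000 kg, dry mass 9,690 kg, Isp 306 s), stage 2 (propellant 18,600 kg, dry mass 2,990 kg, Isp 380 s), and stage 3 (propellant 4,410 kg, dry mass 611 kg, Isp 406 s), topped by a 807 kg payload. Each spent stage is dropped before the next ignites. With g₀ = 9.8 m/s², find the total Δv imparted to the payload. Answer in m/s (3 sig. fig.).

Ignition mass of stage 1 = 105,000+9,690 + 18,600+2,990 + 4,410+611 + 807 = 142,108 kg.
Stage 1: m₀ = 142,108 kg, m_f = 142,108 − 105,000 = 37,108 kg; Δv = 306×9.8×ln(3.83) = 2998.8×1.3428 ≈ 4027 m/s.
Stage 2: m₀ = 27,418 kg, m_f = 27,418 − 18,600 = 8,818 kg; Δv = 380×9.8×ln(3.109) = 3724.0×1.1344 ≈ 4225 m/s.
Stage 3: m₀ = 5,828 kg, m_f = 5,828 − 4,410 = 1,418 kg; Δv = 406×9.8×ln(4.11) = 3978.8×1.4134 ≈ 5624 m/s.
Total Δv = 4027 + 4225 + 5624 = 13876 m/s.

Δv ≈ 13900 m/s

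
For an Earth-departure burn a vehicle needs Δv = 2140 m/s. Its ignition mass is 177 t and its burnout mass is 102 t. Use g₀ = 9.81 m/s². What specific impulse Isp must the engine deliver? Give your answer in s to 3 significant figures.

Isp ≈ 396 s

ln(m₀/m_f) = ln(177000/102000) = ln(1.735) = 0.5512.
Rocket equation: v_e = Δv / ln(m₀/m_f) = 2140 / 0.5512 = 3882.6 m/s.
Isp = v_e / g₀ = 3882.6 / 9.81 = 395.8 s.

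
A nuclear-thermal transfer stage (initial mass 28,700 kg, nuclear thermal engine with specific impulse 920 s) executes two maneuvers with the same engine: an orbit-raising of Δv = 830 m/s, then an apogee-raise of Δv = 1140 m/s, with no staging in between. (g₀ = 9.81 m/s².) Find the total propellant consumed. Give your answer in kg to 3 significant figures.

v_e = Isp · g₀ = 920 × 9.81 = 9025.2 m/s.
After the first burn: m = 28700 × exp(−830/9025.2) = 28700 × 0.91214 = 26,178.4 kg.
After the second burn: m = 26,178.4 × exp(−1140/9025.2) = 26,178.4 × 0.88134 = 23,072.1 kg.
Total propellant = m₀ − m_final = 28700 − 23,072.1 = 5,627.9 kg.

total propellant consumed ≈ 5630 kg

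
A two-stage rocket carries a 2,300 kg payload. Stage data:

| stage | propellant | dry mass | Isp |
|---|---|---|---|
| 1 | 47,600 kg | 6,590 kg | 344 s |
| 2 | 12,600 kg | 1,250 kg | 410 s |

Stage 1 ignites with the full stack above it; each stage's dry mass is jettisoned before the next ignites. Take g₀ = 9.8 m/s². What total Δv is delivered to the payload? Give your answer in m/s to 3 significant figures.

Ignition mass of stage 1 = 47,600+6,590 + 12,600+1,250 + 2,300 = 70,340 kg.
Stage 1: m₀ = 70,340 kg, m_f = 70,340 − 47,600 = 22,740 kg; Δv = 344×9.8×ln(3.093) = 3371.2×1.1292 ≈ 3807 m/s.
Stage 2: m₀ = 16,150 kg, m_f = 16,150 − 12,600 = 3,550 kg; Δv = 410×9.8×ln(4.549) = 4018.0×1.5150 ≈ 6087 m/s.
Total Δv = 3807 + 6087 = 9894 m/s.

Δv ≈ 9890 m/s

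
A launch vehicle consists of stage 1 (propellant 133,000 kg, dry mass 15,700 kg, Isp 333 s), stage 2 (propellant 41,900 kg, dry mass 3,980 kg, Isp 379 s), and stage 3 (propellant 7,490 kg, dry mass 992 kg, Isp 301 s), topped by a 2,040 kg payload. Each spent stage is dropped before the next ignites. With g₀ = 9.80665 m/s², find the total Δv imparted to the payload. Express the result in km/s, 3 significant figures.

Ignition mass of stage 1 = 133,000+15,700 + 41,900+3,980 + 7,490+992 + 2,040 = 205,102 kg.
Stage 1: m₀ = 205,102 kg, m_f = 205,102 − 133,000 = 72,102 kg; Δv = 333×9.80665×ln(2.845) = 3265.6×1.0454 ≈ 3414 m/s.
Stage 2: m₀ = 56,402 kg, m_f = 56,402 − 41,900 = 14,502 kg; Δv = 379×9.80665×ln(3.889) = 3716.7×1.3582 ≈ 5048 m/s.
Stage 3: m₀ = 10,522 kg, m_f = 10,522 − 7,490 = 3,032 kg; Δv = 301×9.80665×ln(3.47) = 2951.8×1.2442 ≈ 3673 m/s.
Total Δv = 3414 + 5048 + 3673 = 12135 m/s.

Δv ≈ 12.1 km/s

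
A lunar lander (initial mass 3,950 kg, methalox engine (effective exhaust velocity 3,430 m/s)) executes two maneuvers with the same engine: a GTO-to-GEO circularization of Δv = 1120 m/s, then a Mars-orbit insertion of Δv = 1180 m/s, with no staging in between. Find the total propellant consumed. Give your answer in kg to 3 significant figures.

After the first burn: m = 3950 × exp(−1120/3430.0) = 3950 × 0.72142 = 2,849.61 kg.
After the second burn: m = 2,849.61 × exp(−1180/3430.0) = 2,849.61 × 0.70891 = 2,020.12 kg.
Total propellant = m₀ − m_final = 3950 − 2,020.12 = 1,929.88 kg.

total propellant consumed ≈ 1930 kg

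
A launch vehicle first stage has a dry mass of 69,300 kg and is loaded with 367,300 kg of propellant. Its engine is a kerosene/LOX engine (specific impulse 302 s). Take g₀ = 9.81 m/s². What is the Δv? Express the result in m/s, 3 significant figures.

v_e = Isp · g₀ = 302 × 9.81 = 2962.6 m/s.
m₀ = m_dry + m_prop = 69,300 + 367,300 = 436,600 kg.
Δv = v_e · ln(m₀/m_f) = 2962.6 × ln(6.3) = 2962.6 × 1.8406 ≈ 5452.9 m/s.

Δv ≈ 5450 m/s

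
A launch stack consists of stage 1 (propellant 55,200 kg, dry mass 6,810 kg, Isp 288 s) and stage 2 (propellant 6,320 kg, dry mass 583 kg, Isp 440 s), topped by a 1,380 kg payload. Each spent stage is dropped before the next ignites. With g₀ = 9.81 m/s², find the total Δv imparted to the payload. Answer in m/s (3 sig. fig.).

Δv ≈ 10600 m/s

Ignition mass of stage 1 = 55,200+6,810 + 6,320+583 + 1,380 = 70,293 kg.
Stage 1: m₀ = 70,293 kg, m_f = 70,293 − 55,200 = 15,093 kg; Δv = 288×9.81×ln(4.657) = 2825.3×1.5384 ≈ 4347 m/s.
Stage 2: m₀ = 8,283 kg, m_f = 8,283 − 6,320 = 1,963 kg; Δv = 440×9.81×ln(4.22) = 4316.4×1.4397 ≈ 6214 m/s.
Total Δv = 4347 + 6214 = 10561 m/s.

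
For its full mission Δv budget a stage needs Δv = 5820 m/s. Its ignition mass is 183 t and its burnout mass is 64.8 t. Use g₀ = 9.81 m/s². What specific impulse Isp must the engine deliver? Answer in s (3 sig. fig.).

ln(m₀/m_f) = ln(183000/64800) = ln(2.824) = 1.0382.
v_e = Δv / ln(m₀/m_f) = 5820 / 1.0382 = 5606.0 m/s.
Isp = v_e / g₀ = 5606.0 / 9.81 = 571.5 s.

Isp ≈ 571 s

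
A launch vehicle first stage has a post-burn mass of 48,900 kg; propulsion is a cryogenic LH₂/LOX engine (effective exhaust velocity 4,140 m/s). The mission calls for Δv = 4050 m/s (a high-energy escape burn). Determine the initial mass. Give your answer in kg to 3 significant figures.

From the ideal rocket equation, m₀/m_f = exp(Δv / v_e) = exp(4050 / 4140.0) = exp(0.9783) = 2.6598.
m₀ = m_f × 2.6598 = 48,900 × 2.6598 = 130,064 kg.

initial mass ≈ 130000 kg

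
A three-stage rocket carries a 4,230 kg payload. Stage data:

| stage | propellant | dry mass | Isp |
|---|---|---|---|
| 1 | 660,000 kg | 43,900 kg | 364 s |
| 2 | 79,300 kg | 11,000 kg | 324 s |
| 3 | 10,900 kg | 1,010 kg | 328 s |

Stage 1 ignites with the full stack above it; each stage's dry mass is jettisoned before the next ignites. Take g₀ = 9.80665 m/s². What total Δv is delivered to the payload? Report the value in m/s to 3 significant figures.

Ignition mass of stage 1 = 660,000+43,900 + 79,300+11,000 + 10,900+1,010 + 4,230 = 810,340 kg.
Stage 1: m₀ = 810,340 kg, m_f = 810,340 − 660,000 = 150,340 kg; Δv = 364×9.80665×ln(5.39) = 3569.6×1.6846 ≈ 6013 m/s.
Stage 2: m₀ = 106,440 kg, m_f = 106,440 − 79,300 = 27,140 kg; Δv = 324×9.80665×ln(3.922) = 3177.4×1.3666 ≈ 4342 m/s.
Stage 3: m₀ = 16,140 kg, m_f = 16,140 − 10,900 = 5,240 kg; Δv = 328×9.80665×ln(3.08) = 3216.6×1.1250 ≈ 3619 m/s.
Total Δv = 6013 + 4342 + 3619 = 13974 m/s.

Δv ≈ 14000 m/s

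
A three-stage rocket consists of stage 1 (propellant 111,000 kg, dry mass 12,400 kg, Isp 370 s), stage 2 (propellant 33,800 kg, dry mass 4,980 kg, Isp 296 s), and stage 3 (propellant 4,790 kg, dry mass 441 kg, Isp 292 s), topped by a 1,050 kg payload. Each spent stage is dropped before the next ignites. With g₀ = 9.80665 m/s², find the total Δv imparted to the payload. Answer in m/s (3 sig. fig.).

Δv ≈ 12000 m/s

Ignition mass of stage 1 = 111,000+12,400 + 33,800+4,980 + 4,790+441 + 1,050 = 168,461 kg.
Stage 1: m₀ = 168,461 kg, m_f = 168,461 − 111,000 = 57,461 kg; Δv = 370×9.80665×ln(2.932) = 3628.5×1.0756 ≈ 3903 m/s.
Stage 2: m₀ = 45,061 kg, m_f = 45,061 − 33,800 = 11,261 kg; Δv = 296×9.80665×ln(4.002) = 2902.8×1.3867 ≈ 4025 m/s.
Stage 3: m₀ = 6,281 kg, m_f = 6,281 − 4,790 = 1,491 kg; Δv = 292×9.80665×ln(4.213) = 2863.5×1.4381 ≈ 4118 m/s.
Total Δv = 3903 + 4025 + 4118 = 12046 m/s.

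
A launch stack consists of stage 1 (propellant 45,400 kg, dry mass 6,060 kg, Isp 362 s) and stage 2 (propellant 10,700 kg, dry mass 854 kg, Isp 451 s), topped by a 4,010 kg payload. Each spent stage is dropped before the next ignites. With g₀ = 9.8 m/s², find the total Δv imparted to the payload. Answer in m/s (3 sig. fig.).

Ignition mass of stage 1 = 45,400+6,060 + 10,700+854 + 4,010 = 67,024 kg.
Stage 1: m₀ = 67,024 kg, m_f = 67,024 − 45,400 = 21,624 kg; Δv = 362×9.8×ln(3.1) = 3547.6×1.1312 ≈ 4013 m/s.
Stage 2: m₀ = 15,564 kg, m_f = 15,564 − 10,700 = 4,864 kg; Δv = 451×9.8×ln(3.2) = 4419.8×1.1631 ≈ 5141 m/s.
Total Δv = 4013 + 5141 = 9154 m/s.

Δv ≈ 9150 m/s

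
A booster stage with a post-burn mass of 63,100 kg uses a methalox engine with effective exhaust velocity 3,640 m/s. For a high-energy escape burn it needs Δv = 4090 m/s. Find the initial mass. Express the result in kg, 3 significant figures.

initial mass ≈ 194000 kg

m₀/m_f = exp(Δv / v_e) = exp(4090 / 3640.0) = exp(1.1236) = 3.0760.
m₀ = m_f × 3.0760 = 63,100 × 3.0760 = 194,096 kg.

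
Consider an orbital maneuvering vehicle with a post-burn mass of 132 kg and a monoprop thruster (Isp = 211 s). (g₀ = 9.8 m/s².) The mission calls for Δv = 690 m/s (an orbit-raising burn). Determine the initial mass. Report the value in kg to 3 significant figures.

v_e = Isp · g₀ = 211 × 9.8 = 2067.8 m/s.
By the Tsiolkovsky rocket equation, m₀/m_f = exp(Δv / v_e) = exp(690 / 2067.8) = exp(0.3337) = 1.3961.
m₀ = m_f × 1.3961 = 132 × 1.3961 = 184.285 kg.

initial mass ≈ 184 kg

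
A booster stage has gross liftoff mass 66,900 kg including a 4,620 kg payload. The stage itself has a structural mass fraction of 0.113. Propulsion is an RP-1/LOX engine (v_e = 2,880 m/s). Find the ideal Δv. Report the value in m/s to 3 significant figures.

Δv ≈ 5030 m/s

Stage wet mass = m₀ − payload = 66,900 − 4,620 = 62,280 kg.
Stage dry mass = ε × stage wet mass = 0.113 × 62,280 = 7,037.64 kg.
Burnout mass m_f = stage dry + payload = 7,037.64 + 4,620 = 11,657.64 kg.
Δv = v_e · ln(66,900/11,657.64) = 2880.0 × ln(5.739) = 2880.0 × 1.7472 ≈ 5032 m/s.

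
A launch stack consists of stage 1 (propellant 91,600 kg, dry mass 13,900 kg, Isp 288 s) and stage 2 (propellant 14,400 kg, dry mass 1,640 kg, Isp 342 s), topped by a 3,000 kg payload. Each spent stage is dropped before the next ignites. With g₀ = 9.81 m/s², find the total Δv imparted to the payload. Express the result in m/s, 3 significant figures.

Δv ≈ 8490 m/s

Ignition mass of stage 1 = 91,600+13,900 + 14,400+1,640 + 3,000 = 124,540 kg.
Stage 1: m₀ = 124,540 kg, m_f = 124,540 − 91,600 = 32,940 kg; Δv = 288×9.81×ln(3.781) = 2825.3×1.3299 ≈ 3757 m/s.
Stage 2: m₀ = 19,040 kg, m_f = 19,040 − 14,400 = 4,640 kg; Δv = 342×9.81×ln(4.103) = 3355.0×1.4118 ≈ 4737 m/s.
Total Δv = 3757 + 4737 = 8494 m/s.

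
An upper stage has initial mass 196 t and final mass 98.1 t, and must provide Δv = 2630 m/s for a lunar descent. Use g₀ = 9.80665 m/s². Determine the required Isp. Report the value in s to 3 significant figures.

ln(m₀/m_f) = ln(196000/98100) = ln(1.998) = 0.6921.
Rocket equation: v_e = Δv / ln(m₀/m_f) = 2630 / 0.6921 = 3799.9 m/s.
Isp = v_e / g₀ = 3799.9 / 9.80665 = 387.5 s.

Isp ≈ 387 s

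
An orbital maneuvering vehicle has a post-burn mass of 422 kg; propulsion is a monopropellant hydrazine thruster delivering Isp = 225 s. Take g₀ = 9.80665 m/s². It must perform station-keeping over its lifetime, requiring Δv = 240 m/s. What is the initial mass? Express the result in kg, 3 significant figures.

v_e = Isp · g₀ = 225 × 9.80665 = 2206.5 m/s.
m₀/m_f = exp(Δv / v_e) = exp(240 / 2206.5) = exp(0.1088) = 1.1149.
m₀ = m_f × 1.1149 = 422 × 1.1149 = 470.488 kg.

initial mass ≈ 470 kg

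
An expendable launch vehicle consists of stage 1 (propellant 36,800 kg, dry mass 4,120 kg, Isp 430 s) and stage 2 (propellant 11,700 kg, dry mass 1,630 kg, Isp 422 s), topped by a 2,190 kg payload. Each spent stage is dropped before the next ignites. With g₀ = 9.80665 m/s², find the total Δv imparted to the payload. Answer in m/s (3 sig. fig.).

Δv ≈ 10300 m/s

Ignition mass of stage 1 = 36,800+4,120 + 11,700+1,630 + 2,190 = 56,440 kg.
Stage 1: m₀ = 56,440 kg, m_f = 56,440 − 36,800 = 19,640 kg; Δv = 430×9.80665×ln(2.874) = 4216.9×1.0556 ≈ 4451 m/s.
Stage 2: m₀ = 15,520 kg, m_f = 15,520 − 11,700 = 3,820 kg; Δv = 422×9.80665×ln(4.063) = 4138.4×1.4019 ≈ 5802 m/s.
Total Δv = 4451 + 5802 = 10253 m/s.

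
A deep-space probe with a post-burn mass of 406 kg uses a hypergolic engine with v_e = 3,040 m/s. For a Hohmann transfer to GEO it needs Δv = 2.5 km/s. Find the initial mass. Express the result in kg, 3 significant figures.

initial mass ≈ 924 kg

Rocket equation: m₀/m_f = exp(Δv / v_e) = exp(2500 / 3040.0) = exp(0.8224) = 2.2759.
m₀ = m_f × 2.2759 = 406 × 2.2759 = 924.015 kg.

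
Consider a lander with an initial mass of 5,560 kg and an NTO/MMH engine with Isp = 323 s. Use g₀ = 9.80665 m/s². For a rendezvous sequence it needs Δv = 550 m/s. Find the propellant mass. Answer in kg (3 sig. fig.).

v_e = Isp · g₀ = 323 × 9.80665 = 3167.5 m/s.
By the Tsiolkovsky rocket equation, m₀/m_f = exp(Δv / v_e) = exp(550 / 3167.5) = exp(0.1736) = 1.1896.
m_f = 5,560 / 1.1896 = 4,673.84 kg, so propellant = m₀ − m_f = 5,560 − 4,673.84 = 886.16 kg.

propellant mass ≈ 886 kg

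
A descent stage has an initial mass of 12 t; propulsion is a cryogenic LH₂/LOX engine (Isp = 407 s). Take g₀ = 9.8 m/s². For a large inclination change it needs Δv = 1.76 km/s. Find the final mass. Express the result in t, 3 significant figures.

v_e = Isp · g₀ = 407 × 9.8 = 3988.6 m/s.
Rocket equation: m₀/m_f = exp(Δv / v_e) = exp(1760 / 3988.6) = exp(0.4413) = 1.5547.
m_f = m₀ / 1.5547 = 12 / 1.5547 = 7.71853 t.

final mass ≈ 7.72 t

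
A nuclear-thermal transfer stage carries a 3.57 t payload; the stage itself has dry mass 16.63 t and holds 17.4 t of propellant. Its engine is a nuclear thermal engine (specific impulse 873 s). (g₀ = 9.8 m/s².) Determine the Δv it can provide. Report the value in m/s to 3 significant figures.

v_e = Isp · g₀ = 873 × 9.8 = 8555.4 m/s.
m₀ = payload + dry + propellant = 3.57 + 16.63 + 17.4 = 37.6 t.
m_f = payload + dry = 3.57 + 16.63 = 20.2 t.
By the Tsiolkovsky rocket equation, Δv = v_e · ln(m₀/m_f) = 8555.4 × ln(1.861) = 8555.4 × 0.6213 ≈ 5315.7 m/s.

Δv ≈ 5320 m/s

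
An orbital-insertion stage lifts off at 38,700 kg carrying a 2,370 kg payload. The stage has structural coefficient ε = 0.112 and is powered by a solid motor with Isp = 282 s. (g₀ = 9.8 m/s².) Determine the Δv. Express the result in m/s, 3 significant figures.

Stage wet mass = m₀ − payload = 38,700 − 2,370 = 36,330 kg.
Stage dry mass = ε × stage wet mass = 0.112 × 36,330 = 4,068.96 kg.
Burnout mass m_f = stage dry + payload = 4,068.96 + 2,370 = 6,438.96 kg.
v_e = Isp · g₀ = 282 × 9.8 = 2763.6 m/s.
From the ideal rocket equation, Δv = v_e · ln(38,700/6,438.96) = 2763.6 × ln(6.01) = 2763.6 × 1.7935 ≈ 4956 m/s.

Δv ≈ 4960 m/s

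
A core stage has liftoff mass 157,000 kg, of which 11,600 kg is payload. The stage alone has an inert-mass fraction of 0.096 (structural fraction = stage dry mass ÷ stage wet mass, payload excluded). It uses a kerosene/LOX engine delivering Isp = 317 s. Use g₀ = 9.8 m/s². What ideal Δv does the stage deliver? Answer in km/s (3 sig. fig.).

Stage wet mass = m₀ − payload = 157,000 − 11,600 = 145,400 kg.
Stage dry mass = ε × stage wet mass = 0.096 × 145,400 = 13,958.4 kg.
Burnout mass m_f = stage dry + payload = 13,958.4 + 11,600 = 25,558.4 kg.
v_e = Isp · g₀ = 317 × 9.8 = 3106.6 m/s.
Δv = v_e · ln(157,000/25,558.4) = 3106.6 × ln(6.143) = 3106.6 × 1.8153 ≈ 5639 m/s.

Δv ≈ 5.64 km/s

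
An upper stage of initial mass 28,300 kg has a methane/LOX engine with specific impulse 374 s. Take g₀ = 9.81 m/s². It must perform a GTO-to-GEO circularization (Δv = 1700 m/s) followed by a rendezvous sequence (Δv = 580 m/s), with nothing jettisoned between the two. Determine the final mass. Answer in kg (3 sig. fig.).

v_e = Isp · g₀ = 374 × 9.81 = 3668.9 m/s.
After the first burn: m = 28300 × exp(−1700/3668.9) = 28300 × 0.62917 = 17,805.5 kg.
After the second burn: m = 17,805.5 × exp(−580/3668.9) = 17,805.5 × 0.85378 = 15,202 kg.

final mass ≈ 15200 kg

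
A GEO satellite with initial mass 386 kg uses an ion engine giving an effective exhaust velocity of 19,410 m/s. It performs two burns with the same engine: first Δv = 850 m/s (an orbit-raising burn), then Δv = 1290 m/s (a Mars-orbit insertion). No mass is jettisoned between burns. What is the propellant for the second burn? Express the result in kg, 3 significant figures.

propellant for the second burn ≈ 23.8 kg

After the first burn: m = 386 × exp(−850/19410.0) = 386 × 0.95715 = 369.46 kg.
After the second burn: m = 369.46 × exp(−1290/19410.0) = 369.46 × 0.93570 = 345.704 kg.
Second-burn propellant = 369.46 − 345.704 = 23.756 kg.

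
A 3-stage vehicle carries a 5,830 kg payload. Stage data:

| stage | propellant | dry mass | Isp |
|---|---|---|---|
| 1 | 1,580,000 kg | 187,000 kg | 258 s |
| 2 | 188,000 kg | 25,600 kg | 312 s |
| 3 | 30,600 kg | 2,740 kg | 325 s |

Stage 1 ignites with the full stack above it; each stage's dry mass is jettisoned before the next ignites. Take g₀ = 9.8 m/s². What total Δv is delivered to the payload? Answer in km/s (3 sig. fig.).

Δv ≈ 12.9 km/s

Ignition mass of stage 1 = 1,580,000+187,000 + 188,000+25,600 + 30,600+2,740 + 5,830 = 2,019,770 kg.
Stage 1: m₀ = 2,019,770 kg, m_f = 2,019,770 − 1,580,000 = 439,770 kg; Δv = 258×9.8×ln(4.593) = 2528.4×1.5245 ≈ 3855 m/s.
Stage 2: m₀ = 252,770 kg, m_f = 252,770 − 188,000 = 64,770 kg; Δv = 312×9.8×ln(3.903) = 3057.6×1.3616 ≈ 4163 m/s.
Stage 3: m₀ = 39,170 kg, m_f = 39,170 − 30,600 = 8,570 kg; Δv = 325×9.8×ln(4.571) = 3185.0×1.5196 ≈ 4840 m/s.
Total Δv = 3855 + 4163 + 4840 = 12858 m/s.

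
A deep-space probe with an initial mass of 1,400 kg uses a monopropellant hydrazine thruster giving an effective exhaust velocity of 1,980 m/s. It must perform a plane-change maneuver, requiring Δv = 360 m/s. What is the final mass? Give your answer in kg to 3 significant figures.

final mass ≈ 1170 kg

Rocket equation: m₀/m_f = exp(Δv / v_e) = exp(360 / 1980.0) = exp(0.1818) = 1.1994.
m_f = m₀ / 1.1994 = 1,400 / 1.1994 = 1,167.25 kg.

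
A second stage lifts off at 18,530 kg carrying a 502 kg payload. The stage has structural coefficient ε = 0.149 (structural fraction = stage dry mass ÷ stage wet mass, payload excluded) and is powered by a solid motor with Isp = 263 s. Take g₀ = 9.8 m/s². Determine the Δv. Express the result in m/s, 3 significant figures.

Δv ≈ 4540 m/s

Stage wet mass = m₀ − payload = 18,530 − 502 = 18,028 kg.
Stage dry mass = ε × stage wet mass = 0.149 × 18,028 = 2,686.17 kg.
Burnout mass m_f = stage dry + payload = 2,686.17 + 502 = 3,188.17 kg.
v_e = Isp · g₀ = 263 × 9.8 = 2577.4 m/s.
Using Δv = v_e ln(m₀/m_f): Δv = v_e · ln(18,530/3,188.17) = 2577.4 × ln(5.812) = 2577.4 × 1.7599 ≈ 4536 m/s.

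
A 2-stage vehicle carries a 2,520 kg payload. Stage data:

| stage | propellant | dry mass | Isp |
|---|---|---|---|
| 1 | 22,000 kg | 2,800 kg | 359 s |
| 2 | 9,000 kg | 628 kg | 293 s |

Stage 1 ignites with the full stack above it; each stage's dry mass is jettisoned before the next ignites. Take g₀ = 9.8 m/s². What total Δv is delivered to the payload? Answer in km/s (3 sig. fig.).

Δv ≈ 7.06 km/s

Ignition mass of stage 1 = 22,000+2,800 + 9,000+628 + 2,520 = 36,948 kg.
Stage 1: m₀ = 36,948 kg, m_f = 36,948 − 22,000 = 14,948 kg; Δv = 359×9.8×ln(2.472) = 3518.2×0.9049 ≈ 3184 m/s.
Stage 2: m₀ = 12,148 kg, m_f = 12,148 − 9,000 = 3,148 kg; Δv = 293×9.8×ln(3.859) = 2871.4×1.3504 ≈ 3878 m/s.
Total Δv = 3184 + 3878 = 7062 m/s.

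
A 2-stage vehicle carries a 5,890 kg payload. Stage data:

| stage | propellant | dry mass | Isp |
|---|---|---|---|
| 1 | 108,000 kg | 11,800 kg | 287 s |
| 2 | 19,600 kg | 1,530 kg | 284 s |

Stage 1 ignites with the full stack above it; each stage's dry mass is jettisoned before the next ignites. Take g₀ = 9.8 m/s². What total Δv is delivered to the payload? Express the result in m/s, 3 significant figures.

Δv ≈ 7340 m/s

Ignition mass of stage 1 = 108,000+11,800 + 19,600+1,530 + 5,890 = 146,820 kg.
Stage 1: m₀ = 146,820 kg, m_f = 146,820 − 108,000 = 38,820 kg; Δv = 287×9.8×ln(3.782) = 2812.6×1.3303 ≈ 3742 m/s.
Stage 2: m₀ = 27,020 kg, m_f = 27,020 − 19,600 = 7,420 kg; Δv = 284×9.8×ln(3.642) = 2783.2×1.2924 ≈ 3597 m/s.
Total Δv = 3742 + 3597 = 7339 m/s.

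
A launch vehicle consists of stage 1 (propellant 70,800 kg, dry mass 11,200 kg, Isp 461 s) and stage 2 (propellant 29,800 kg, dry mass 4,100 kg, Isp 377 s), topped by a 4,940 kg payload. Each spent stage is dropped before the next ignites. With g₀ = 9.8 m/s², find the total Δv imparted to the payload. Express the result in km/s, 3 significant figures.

Ignition mass of stage 1 = 70,800+11,200 + 29,800+4,100 + 4,940 = 120,840 kg.
Stage 1: m₀ = 120,840 kg, m_f = 120,840 − 70,800 = 50,040 kg; Δv = 461×9.8×ln(2.415) = 4517.8×0.8816 ≈ 3983 m/s.
Stage 2: m₀ = 38,840 kg, m_f = 38,840 − 29,800 = 9,040 kg; Δv = 377×9.8×ln(4.296) = 3694.6×1.4578 ≈ 5386 m/s.
Total Δv = 3983 + 5386 = 9369 m/s.

Δv ≈ 9.37 km/s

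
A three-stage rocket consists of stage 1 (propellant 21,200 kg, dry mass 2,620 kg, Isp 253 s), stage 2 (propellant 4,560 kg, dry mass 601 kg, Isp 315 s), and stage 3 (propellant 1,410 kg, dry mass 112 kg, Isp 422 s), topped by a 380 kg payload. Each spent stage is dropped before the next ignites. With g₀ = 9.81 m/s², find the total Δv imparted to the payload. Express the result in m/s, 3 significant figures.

Δv ≈ 11700 m/s

Ignition mass of stage 1 = 21,200+2,620 + 4,560+601 + 1,410+112 + 380 = 30,883 kg.
Stage 1: m₀ = 30,883 kg, m_f = 30,883 − 21,200 = 9,683 kg; Δv = 253×9.81×ln(3.189) = 2481.9×1.1598 ≈ 2879 m/s.
Stage 2: m₀ = 7,063 kg, m_f = 7,063 − 4,560 = 2,503 kg; Δv = 315×9.81×ln(2.822) = 3090.2×1.0374 ≈ 3206 m/s.
Stage 3: m₀ = 1,902 kg, m_f = 1,902 − 1,410 = 492 kg; Δv = 422×9.81×ln(3.866) = 4139.8×1.3522 ≈ 5598 m/s.
Total Δv = 2879 + 3206 + 5598 = 11683 m/s.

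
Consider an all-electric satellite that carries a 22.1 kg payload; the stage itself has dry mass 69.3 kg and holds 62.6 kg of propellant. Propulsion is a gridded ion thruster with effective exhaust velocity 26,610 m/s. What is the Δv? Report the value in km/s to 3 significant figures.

m₀ = payload + dry + propellant = 22.1 + 69.3 + 62.6 = 154 kg.
m_f = payload + dry = 22.1 + 69.3 = 91.4 kg.
Rocket equation: Δv = v_e · ln(m₀/m_f) = 26610.0 × ln(1.685) = 26610.0 × 0.5217 ≈ 13882.6 m/s.

Δv ≈ 13.9 km/s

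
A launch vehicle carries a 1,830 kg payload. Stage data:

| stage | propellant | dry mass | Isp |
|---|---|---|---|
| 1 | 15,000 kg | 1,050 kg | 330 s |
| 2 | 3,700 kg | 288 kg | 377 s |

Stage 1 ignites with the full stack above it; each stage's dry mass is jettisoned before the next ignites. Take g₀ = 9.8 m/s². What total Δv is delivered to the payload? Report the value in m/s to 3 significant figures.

Δv ≈ 7480 m/s

Ignition mass of stage 1 = 15,000+1,050 + 3,700+288 + 1,830 = 21,868 kg.
Stage 1: m₀ = 21,868 kg, m_f = 21,868 − 15,000 = 6,868 kg; Δv = 330×9.8×ln(3.184) = 3234.0×1.1582 ≈ 3745 m/s.
Stage 2: m₀ = 5,818 kg, m_f = 5,818 − 3,700 = 2,118 kg; Δv = 377×9.8×ln(2.747) = 3694.6×1.0105 ≈ 3733 m/s.
Total Δv = 3745 + 3733 = 7478 m/s.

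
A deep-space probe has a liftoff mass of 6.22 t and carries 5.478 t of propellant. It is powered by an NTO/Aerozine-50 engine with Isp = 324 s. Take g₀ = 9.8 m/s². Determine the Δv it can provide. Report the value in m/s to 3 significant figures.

Δv ≈ 6750 m/s

v_e = Isp · g₀ = 324 × 9.8 = 3175.2 m/s.
m_f = m₀ − m_prop = 6.22 − 5.478 = 0.742 t.
By the Tsiolkovsky rocket equation, Δv = v_e · ln(m₀/m_f) = 3175.2 × ln(8.383) = 3175.2 × 2.1262 ≈ 6751.0 m/s.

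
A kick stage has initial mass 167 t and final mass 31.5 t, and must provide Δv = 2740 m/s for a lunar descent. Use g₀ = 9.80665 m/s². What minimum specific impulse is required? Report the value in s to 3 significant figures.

Isp ≈ 168 s

ln(m₀/m_f) = ln(167000/31500) = ln(5.302) = 1.6680.
Rocket equation: v_e = Δv / ln(m₀/m_f) = 2740 / 1.6680 = 1642.7 m/s.
Isp = v_e / g₀ = 1642.7 / 9.80665 = 167.5 s.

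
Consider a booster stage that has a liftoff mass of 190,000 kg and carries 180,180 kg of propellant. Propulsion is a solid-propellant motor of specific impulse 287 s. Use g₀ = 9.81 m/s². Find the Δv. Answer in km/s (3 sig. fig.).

v_e = Isp · g₀ = 287 × 9.81 = 2815.5 m/s.
m_f = m₀ − m_prop = 190,000 − 180,180 = 9,820 kg.
Using Δv = v_e ln(m₀/m_f): Δv = v_e · ln(m₀/m_f) = 2815.5 × ln(19.35) = 2815.5 × 2.9626 ≈ 8341.1 m/s.

Δv ≈ 8.34 km/s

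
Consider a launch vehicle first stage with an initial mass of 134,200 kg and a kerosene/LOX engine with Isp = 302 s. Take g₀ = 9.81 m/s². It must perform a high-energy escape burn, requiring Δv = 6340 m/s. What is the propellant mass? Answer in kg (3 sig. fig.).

v_e = Isp · g₀ = 302 × 9.81 = 2962.6 m/s.
m₀/m_f = exp(Δv / v_e) = exp(6340 / 2962.6) = exp(2.1400) = 8.4994.
m_f = 134,200 / 8.4994 = 15,789.3 kg, so propellant = m₀ − m_f = 134,200 − 15,789.3 = 118,410.7 kg.

propellant mass ≈ 118000 kg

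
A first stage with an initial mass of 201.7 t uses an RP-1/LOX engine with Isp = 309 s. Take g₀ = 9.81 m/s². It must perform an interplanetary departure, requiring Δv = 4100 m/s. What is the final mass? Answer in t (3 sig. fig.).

v_e = Isp · g₀ = 309 × 9.81 = 3031.3 m/s.
Rocket equation: m₀/m_f = exp(Δv / v_e) = exp(4100 / 3031.3) = exp(1.3526) = 3.8673.
m_f = m₀ / 3.8673 = 201.7 / 3.8673 = 52.1553 t.

final mass ≈ 52.2 t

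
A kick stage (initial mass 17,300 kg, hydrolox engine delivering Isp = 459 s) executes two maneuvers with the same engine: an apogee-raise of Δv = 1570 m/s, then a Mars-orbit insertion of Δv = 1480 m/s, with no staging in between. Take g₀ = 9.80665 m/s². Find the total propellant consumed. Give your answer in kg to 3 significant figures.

v_e = Isp · g₀ = 459 × 9.80665 = 4501.3 m/s.
After the first burn: m = 17300 × exp(−1570/4501.3) = 17300 × 0.70554 = 12,205.8 kg.
After the second burn: m = 12,205.8 × exp(−1480/4501.3) = 12,205.8 × 0.71979 = 8,785.61 kg.
Total propellant = m₀ − m_final = 17300 − 8,785.61 = 8,514.39 kg.

total propellant consumed ≈ 8510 kg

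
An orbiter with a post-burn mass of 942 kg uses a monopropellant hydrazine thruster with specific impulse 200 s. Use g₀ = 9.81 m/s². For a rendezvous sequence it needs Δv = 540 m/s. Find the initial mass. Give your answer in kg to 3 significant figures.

v_e = Isp · g₀ = 200 × 9.81 = 1962.0 m/s.
m₀/m_f = exp(Δv / v_e) = exp(540 / 1962.0) = exp(0.2752) = 1.3168.
m₀ = m_f × 1.3168 = 942 × 1.3168 = 1,240.43 kg.

initial mass ≈ 1240 kg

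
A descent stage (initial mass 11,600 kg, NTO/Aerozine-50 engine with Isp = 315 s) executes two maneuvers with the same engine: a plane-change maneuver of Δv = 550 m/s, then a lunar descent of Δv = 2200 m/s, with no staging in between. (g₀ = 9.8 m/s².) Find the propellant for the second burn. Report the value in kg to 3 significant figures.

propellant for the second burn ≈ 4950 kg

v_e = Isp · g₀ = 315 × 9.8 = 3087.0 m/s.
After the first burn: m = 11600 × exp(−550/3087.0) = 11600 × 0.83680 = 9,706.88 kg.
After the second burn: m = 9,706.88 × exp(−2200/3087.0) = 9,706.88 × 0.49034 = 4,759.67 kg.
Second-burn propellant = 9,706.88 − 4,759.67 = 4,947.21 kg.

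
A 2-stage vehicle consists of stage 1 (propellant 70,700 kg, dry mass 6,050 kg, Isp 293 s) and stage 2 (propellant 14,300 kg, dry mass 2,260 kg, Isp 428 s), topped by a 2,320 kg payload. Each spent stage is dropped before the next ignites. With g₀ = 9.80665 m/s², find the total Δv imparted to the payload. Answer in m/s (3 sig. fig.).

Δv ≈ 9810 m/s

Ignition mass of stage 1 = 70,700+6,050 + 14,300+2,260 + 2,320 = 95,630 kg.
Stage 1: m₀ = 95,630 kg, m_f = 95,630 − 70,700 = 24,930 kg; Δv = 293×9.80665×ln(3.836) = 2873.3×1.3444 ≈ 3863 m/s.
Stage 2: m₀ = 18,880 kg, m_f = 18,880 − 14,300 = 4,580 kg; Δv = 428×9.80665×ln(4.122) = 4197.2×1.4164 ≈ 5945 m/s.
Total Δv = 3863 + 5945 = 9808 m/s.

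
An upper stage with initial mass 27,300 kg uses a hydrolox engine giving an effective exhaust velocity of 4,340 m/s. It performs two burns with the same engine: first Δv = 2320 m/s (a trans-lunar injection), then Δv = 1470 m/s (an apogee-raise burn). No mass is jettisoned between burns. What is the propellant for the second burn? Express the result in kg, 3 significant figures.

After the first burn: m = 27300 × exp(−2320/4340.0) = 27300 × 0.58593 = 15,995.9 kg.
After the second burn: m = 15,995.9 × exp(−1470/4340.0) = 15,995.9 × 0.71269 = 11,400.1 kg.
Second-burn propellant = 15,995.9 − 11,400.1 = 4,595.8 kg.

propellant for the second burn ≈ 4600 kg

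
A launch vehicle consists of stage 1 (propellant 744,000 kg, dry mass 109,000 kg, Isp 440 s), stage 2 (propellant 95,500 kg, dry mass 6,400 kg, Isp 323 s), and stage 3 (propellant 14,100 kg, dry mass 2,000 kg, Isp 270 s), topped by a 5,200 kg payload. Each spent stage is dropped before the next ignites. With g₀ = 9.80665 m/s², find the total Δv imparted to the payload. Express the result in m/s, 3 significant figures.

Ignition mass of stage 1 = 744,000+109,000 + 95,500+6,400 + 14,100+2,000 + 5,200 = 976,200 kg.
Stage 1: m₀ = 976,200 kg, m_f = 976,200 − 744,000 = 232,200 kg; Δv = 440×9.80665×ln(4.204) = 4314.9×1.4361 ≈ 6197 m/s.
Stage 2: m₀ = 123,200 kg, m_f = 123,200 − 95,500 = 27,700 kg; Δv = 323×9.80665×ln(4.448) = 3167.5×1.4924 ≈ 4727 m/s.
Stage 3: m₀ = 21,300 kg, m_f = 21,300 − 14,100 = 7,200 kg; Δv = 270×9.80665×ln(2.958) = 2647.8×1.0846 ≈ 2872 m/s.
Total Δv = 6197 + 4727 + 2872 = 13796 m/s.

Δv ≈ 13800 m/s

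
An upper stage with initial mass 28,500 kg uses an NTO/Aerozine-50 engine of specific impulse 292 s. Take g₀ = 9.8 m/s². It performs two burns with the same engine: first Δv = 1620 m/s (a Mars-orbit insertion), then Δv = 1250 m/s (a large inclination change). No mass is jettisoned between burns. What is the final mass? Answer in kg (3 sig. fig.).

v_e = Isp · g₀ = 292 × 9.8 = 2861.6 m/s.
After the first burn: m = 28500 × exp(−1620/2861.6) = 28500 × 0.56773 = 16,180.3 kg.
After the second burn: m = 16,180.3 × exp(−1250/2861.6) = 16,180.3 × 0.64609 = 10,453.9 kg.

final mass ≈ 10500 kg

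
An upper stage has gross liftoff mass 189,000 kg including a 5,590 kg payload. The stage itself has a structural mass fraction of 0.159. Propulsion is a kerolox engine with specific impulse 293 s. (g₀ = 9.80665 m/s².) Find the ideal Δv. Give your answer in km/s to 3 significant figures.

Δv ≈ 4.87 km/s

Stage wet mass = m₀ − payload = 189,000 − 5,590 = 183,410 kg.
Stage dry mass = ε × stage wet mass = 0.159 × 183,410 = 29,162.2 kg.
Burnout mass m_f = stage dry + payload = 29,162.2 + 5,590 = 34,752.2 kg.
v_e = Isp · g₀ = 293 × 9.80665 = 2873.3 m/s.
Δv = v_e · ln(189,000/34,752.2) = 2873.3 × ln(5.439) = 2873.3 × 1.6935 ≈ 4866 m/s.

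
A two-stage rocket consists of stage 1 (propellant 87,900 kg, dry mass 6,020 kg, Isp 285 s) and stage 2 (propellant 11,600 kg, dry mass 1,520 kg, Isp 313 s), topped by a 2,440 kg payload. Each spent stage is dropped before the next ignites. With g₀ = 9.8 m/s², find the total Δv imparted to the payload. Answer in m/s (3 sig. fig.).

Ignition mass of stage 1 = 87,900+6,020 + 11,600+1,520 + 2,440 = 109,480 kg.
Stage 1: m₀ = 109,480 kg, m_f = 109,480 − 87,900 = 21,580 kg; Δv = 285×9.8×ln(5.073) = 2793.0×1.6240 ≈ 4536 m/s.
Stage 2: m₀ = 15,560 kg, m_f = 15,560 − 11,600 = 3,960 kg; Δv = 313×9.8×ln(3.929) = 3067.4×1.3685 ≈ 4198 m/s.
Total Δv = 4536 + 4198 = 8734 m/s.

Δv ≈ 8730 m/s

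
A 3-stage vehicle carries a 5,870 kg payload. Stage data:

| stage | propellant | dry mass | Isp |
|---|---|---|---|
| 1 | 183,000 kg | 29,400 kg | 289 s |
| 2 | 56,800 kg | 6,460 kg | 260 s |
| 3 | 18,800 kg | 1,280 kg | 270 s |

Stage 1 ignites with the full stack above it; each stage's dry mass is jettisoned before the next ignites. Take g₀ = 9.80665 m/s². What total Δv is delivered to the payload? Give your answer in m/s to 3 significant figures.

Ignition mass of stage 1 = 183,000+29,400 + 56,800+6,460 + 18,800+1,280 + 5,870 = 301,610 kg.
Stage 1: m₀ = 301,610 kg, m_f = 301,610 − 183,000 = 118,610 kg; Δv = 289×9.80665×ln(2.543) = 2834.1×0.9333 ≈ 2645 m/s.
Stage 2: m₀ = 89,210 kg, m_f = 89,210 − 56,800 = 32,410 kg; Δv = 260×9.80665×ln(2.753) = 2549.7×1.0125 ≈ 2582 m/s.
Stage 3: m₀ = 25,950 kg, m_f = 25,950 − 18,800 = 7,150 kg; Δv = 270×9.80665×ln(3.629) = 2647.8×1.2891 ≈ 3413 m/s.
Total Δv = 2645 + 2582 + 3413 = 8640 m/s.

Δv ≈ 8640 m/s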